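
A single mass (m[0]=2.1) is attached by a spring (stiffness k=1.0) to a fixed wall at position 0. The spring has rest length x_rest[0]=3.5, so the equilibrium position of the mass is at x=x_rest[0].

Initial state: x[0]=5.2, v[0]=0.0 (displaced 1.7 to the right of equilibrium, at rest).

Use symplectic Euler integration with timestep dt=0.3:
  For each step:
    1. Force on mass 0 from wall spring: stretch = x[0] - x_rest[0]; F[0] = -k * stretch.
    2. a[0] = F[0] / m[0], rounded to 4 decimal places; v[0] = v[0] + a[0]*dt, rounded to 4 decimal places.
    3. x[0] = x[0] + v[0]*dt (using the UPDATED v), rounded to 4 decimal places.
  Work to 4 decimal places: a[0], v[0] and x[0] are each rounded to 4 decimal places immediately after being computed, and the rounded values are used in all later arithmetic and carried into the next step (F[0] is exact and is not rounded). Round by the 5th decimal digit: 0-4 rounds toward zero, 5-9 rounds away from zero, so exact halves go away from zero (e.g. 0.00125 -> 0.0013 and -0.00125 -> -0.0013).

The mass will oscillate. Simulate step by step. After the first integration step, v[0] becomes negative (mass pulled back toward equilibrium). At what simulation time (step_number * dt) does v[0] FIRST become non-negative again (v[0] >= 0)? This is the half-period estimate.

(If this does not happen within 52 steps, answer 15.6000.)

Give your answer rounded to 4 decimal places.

Step 0: x=[5.2000] v=[0.0000]
Step 1: x=[5.1271] v=[-0.2429]
Step 2: x=[4.9845] v=[-0.4753]
Step 3: x=[4.7783] v=[-0.6874]
Step 4: x=[4.5173] v=[-0.8700]
Step 5: x=[4.2127] v=[-1.0153]
Step 6: x=[3.8776] v=[-1.1171]
Step 7: x=[3.5263] v=[-1.1710]
Step 8: x=[3.1739] v=[-1.1748]
Step 9: x=[2.8354] v=[-1.1282]
Step 10: x=[2.5254] v=[-1.0333]
Step 11: x=[2.2572] v=[-0.8941]
Step 12: x=[2.0422] v=[-0.7166]
Step 13: x=[1.8897] v=[-0.5083]
Step 14: x=[1.8062] v=[-0.2783]
Step 15: x=[1.7953] v=[-0.0363]
Step 16: x=[1.8575] v=[0.2072]
First v>=0 after going negative at step 16, time=4.8000

Answer: 4.8000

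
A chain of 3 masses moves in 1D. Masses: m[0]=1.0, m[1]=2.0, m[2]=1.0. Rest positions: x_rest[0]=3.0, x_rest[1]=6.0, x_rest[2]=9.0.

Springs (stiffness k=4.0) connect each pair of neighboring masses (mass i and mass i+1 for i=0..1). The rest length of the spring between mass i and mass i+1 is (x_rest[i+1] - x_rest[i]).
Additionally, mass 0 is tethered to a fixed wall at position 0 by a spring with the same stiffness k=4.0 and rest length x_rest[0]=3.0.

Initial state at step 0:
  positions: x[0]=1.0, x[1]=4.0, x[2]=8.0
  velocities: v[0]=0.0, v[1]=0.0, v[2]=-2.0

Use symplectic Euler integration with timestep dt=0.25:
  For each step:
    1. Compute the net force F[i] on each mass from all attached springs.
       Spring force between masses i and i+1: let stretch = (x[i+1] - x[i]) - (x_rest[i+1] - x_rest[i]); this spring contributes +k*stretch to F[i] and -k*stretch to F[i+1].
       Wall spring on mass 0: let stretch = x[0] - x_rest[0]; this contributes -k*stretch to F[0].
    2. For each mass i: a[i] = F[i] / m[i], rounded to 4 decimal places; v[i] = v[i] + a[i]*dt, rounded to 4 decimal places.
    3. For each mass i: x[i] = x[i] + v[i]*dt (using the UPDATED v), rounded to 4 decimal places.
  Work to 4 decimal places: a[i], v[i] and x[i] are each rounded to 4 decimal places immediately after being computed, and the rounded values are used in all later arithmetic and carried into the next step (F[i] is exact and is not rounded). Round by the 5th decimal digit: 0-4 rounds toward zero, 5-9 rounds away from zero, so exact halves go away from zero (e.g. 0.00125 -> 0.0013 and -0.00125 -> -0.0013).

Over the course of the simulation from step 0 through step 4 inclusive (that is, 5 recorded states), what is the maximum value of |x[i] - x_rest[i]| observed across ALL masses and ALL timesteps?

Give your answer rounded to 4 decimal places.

Answer: 3.2675

Derivation:
Step 0: x=[1.0000 4.0000 8.0000] v=[0.0000 0.0000 -2.0000]
Step 1: x=[1.5000 4.1250 7.2500] v=[2.0000 0.5000 -3.0000]
Step 2: x=[2.2813 4.3125 6.4688] v=[3.1250 0.7500 -3.1250]
Step 3: x=[3.0000 4.5157 5.8985] v=[2.8749 0.8126 -2.2813]
Step 4: x=[3.3477 4.7023 5.7325] v=[1.3906 0.7462 -0.6641]
Max displacement = 3.2675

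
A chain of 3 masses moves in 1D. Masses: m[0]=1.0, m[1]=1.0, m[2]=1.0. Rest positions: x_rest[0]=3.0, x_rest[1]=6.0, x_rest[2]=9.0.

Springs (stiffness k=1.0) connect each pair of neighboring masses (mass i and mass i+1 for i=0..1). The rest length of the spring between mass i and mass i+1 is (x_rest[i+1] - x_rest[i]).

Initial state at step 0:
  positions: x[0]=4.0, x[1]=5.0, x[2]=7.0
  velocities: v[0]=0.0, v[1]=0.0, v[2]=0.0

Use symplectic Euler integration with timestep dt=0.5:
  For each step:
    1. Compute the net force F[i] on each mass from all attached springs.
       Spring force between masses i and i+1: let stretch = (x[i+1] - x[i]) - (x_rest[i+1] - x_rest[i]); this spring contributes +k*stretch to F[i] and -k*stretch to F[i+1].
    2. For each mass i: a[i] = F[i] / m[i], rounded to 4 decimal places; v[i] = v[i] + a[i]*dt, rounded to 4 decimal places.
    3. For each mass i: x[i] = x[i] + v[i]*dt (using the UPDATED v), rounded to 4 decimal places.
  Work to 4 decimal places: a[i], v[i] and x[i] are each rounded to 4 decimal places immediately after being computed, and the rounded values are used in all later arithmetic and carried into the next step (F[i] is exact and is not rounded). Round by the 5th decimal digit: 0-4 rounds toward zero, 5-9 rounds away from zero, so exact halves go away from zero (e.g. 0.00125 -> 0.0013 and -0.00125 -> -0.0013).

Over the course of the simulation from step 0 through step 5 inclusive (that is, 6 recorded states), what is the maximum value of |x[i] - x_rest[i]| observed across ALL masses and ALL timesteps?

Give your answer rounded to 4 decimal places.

Step 0: x=[4.0000 5.0000 7.0000] v=[0.0000 0.0000 0.0000]
Step 1: x=[3.5000 5.2500 7.2500] v=[-1.0000 0.5000 0.5000]
Step 2: x=[2.6875 5.5625 7.7500] v=[-1.6250 0.6250 1.0000]
Step 3: x=[1.8438 5.7032 8.4532] v=[-1.6875 0.2813 1.4063]
Step 4: x=[1.2149 5.5665 9.2189] v=[-1.2578 -0.2734 1.5313]
Step 5: x=[0.9239 5.2550 9.8215] v=[-0.5820 -0.6230 1.2051]
Max displacement = 2.0761

Answer: 2.0761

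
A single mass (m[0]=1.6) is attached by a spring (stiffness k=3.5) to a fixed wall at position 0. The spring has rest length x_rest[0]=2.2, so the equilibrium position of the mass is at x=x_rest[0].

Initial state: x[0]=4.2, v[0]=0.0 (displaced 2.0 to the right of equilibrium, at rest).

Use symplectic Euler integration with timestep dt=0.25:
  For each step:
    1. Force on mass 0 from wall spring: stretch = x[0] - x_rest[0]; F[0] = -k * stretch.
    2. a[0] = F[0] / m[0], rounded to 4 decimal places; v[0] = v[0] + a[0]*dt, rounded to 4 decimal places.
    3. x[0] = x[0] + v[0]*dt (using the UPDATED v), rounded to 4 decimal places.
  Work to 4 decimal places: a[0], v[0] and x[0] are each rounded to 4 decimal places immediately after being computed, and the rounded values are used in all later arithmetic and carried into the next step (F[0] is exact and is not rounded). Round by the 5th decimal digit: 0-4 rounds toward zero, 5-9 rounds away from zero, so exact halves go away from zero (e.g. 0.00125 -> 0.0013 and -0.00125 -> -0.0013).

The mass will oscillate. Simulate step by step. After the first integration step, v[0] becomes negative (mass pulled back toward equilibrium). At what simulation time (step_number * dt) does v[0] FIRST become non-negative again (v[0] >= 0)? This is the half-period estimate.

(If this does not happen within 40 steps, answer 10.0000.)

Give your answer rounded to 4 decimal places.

Answer: 2.2500

Derivation:
Step 0: x=[4.2000] v=[0.0000]
Step 1: x=[3.9266] v=[-1.0938]
Step 2: x=[3.4171] v=[-2.0380]
Step 3: x=[2.7412] v=[-2.7036]
Step 4: x=[1.9913] v=[-2.9996]
Step 5: x=[1.2699] v=[-2.8855]
Step 6: x=[0.6757] v=[-2.3769]
Step 7: x=[0.2899] v=[-1.5433]
Step 8: x=[0.1652] v=[-0.4987]
Step 9: x=[0.3187] v=[0.6141]
First v>=0 after going negative at step 9, time=2.2500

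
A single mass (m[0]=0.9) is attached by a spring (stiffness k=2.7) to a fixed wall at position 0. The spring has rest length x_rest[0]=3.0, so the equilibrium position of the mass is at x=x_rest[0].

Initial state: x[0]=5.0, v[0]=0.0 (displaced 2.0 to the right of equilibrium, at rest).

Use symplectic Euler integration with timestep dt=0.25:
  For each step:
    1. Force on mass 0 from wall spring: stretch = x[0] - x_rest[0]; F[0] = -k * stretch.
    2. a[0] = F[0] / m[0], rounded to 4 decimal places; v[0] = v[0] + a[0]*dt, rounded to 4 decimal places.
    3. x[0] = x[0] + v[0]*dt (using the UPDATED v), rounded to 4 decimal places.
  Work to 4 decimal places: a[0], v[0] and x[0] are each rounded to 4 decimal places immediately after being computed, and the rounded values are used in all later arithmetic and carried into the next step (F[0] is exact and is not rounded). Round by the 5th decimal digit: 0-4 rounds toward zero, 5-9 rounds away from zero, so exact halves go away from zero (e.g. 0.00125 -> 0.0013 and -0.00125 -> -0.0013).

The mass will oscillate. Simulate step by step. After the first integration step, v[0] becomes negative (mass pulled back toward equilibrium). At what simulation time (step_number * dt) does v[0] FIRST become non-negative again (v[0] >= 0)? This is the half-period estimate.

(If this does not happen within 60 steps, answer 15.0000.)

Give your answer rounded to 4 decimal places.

Step 0: x=[5.0000] v=[0.0000]
Step 1: x=[4.6250] v=[-1.5000]
Step 2: x=[3.9453] v=[-2.7188]
Step 3: x=[3.0884] v=[-3.4278]
Step 4: x=[2.2149] v=[-3.4941]
Step 5: x=[1.4886] v=[-2.9053]
Step 6: x=[1.0457] v=[-1.7718]
Step 7: x=[0.9692] v=[-0.3061]
Step 8: x=[1.2735] v=[1.2170]
First v>=0 after going negative at step 8, time=2.0000

Answer: 2.0000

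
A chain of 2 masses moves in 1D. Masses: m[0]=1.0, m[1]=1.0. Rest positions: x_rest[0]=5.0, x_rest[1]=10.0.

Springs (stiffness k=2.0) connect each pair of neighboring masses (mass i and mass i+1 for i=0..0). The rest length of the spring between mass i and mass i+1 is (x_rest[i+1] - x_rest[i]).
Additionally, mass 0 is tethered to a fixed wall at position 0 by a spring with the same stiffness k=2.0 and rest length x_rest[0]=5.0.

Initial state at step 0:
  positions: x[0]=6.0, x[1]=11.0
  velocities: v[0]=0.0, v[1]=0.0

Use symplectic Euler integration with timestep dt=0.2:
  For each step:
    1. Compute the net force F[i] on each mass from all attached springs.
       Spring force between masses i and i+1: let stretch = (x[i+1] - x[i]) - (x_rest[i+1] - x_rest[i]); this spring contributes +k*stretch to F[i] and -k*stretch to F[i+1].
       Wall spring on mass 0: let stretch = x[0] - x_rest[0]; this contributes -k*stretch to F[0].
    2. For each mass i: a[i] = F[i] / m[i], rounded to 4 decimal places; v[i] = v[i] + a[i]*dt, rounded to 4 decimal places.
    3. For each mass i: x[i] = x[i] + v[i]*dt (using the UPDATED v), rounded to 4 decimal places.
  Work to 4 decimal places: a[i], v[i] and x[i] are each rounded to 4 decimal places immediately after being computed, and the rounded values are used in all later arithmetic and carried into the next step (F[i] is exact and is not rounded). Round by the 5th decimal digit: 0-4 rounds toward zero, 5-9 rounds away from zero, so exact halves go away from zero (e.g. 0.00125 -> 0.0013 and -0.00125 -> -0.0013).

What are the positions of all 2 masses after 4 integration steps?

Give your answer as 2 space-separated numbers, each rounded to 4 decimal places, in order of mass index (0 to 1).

Answer: 5.3746 10.9144

Derivation:
Step 0: x=[6.0000 11.0000] v=[0.0000 0.0000]
Step 1: x=[5.9200 11.0000] v=[-0.4000 0.0000]
Step 2: x=[5.7728 10.9936] v=[-0.7360 -0.0320]
Step 3: x=[5.5814 10.9695] v=[-0.9568 -0.1203]
Step 4: x=[5.3746 10.9144] v=[-1.0341 -0.2755]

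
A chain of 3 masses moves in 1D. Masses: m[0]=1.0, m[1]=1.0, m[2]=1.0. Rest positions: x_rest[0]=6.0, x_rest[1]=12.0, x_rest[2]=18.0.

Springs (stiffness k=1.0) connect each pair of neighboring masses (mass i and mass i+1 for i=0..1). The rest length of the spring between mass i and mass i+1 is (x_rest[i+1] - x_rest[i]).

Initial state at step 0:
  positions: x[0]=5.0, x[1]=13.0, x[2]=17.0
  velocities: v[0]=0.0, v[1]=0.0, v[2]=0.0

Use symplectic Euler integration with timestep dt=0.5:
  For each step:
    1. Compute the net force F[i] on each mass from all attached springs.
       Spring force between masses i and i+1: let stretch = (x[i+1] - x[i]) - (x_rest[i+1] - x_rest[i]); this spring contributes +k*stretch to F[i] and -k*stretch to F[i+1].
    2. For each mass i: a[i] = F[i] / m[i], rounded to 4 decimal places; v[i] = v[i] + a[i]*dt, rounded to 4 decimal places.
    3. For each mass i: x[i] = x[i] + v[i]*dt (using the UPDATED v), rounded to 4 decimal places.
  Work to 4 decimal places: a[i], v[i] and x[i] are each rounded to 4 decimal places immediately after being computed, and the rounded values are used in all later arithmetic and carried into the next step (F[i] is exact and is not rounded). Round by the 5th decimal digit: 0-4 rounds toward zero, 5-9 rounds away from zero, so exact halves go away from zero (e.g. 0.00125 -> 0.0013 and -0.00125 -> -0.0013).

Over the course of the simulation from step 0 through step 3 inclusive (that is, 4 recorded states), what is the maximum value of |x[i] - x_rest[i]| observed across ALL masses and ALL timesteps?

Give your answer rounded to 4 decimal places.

Step 0: x=[5.0000 13.0000 17.0000] v=[0.0000 0.0000 0.0000]
Step 1: x=[5.5000 12.0000 17.5000] v=[1.0000 -2.0000 1.0000]
Step 2: x=[6.1250 10.7500 18.1250] v=[1.2500 -2.5000 1.2500]
Step 3: x=[6.4063 10.1875 18.4063] v=[0.5625 -1.1250 0.5625]
Max displacement = 1.8125

Answer: 1.8125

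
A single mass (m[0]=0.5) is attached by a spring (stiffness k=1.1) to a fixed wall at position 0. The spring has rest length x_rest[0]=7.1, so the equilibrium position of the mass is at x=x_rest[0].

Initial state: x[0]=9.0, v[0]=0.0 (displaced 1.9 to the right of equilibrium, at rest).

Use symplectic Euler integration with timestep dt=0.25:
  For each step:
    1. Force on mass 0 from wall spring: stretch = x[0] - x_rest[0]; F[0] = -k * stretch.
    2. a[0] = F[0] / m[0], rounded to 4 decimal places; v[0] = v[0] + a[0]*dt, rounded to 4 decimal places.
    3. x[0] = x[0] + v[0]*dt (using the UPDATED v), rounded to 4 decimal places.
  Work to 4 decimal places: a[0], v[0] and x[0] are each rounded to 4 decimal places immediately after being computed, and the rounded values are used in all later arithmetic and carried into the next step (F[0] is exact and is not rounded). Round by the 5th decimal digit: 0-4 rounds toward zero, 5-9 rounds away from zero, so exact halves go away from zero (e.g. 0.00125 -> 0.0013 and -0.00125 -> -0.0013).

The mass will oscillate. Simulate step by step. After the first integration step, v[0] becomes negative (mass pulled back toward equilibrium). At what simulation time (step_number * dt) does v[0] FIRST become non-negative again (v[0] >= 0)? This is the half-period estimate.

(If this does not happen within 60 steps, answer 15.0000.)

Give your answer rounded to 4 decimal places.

Answer: 2.2500

Derivation:
Step 0: x=[9.0000] v=[0.0000]
Step 1: x=[8.7388] v=[-1.0450]
Step 2: x=[8.2522] v=[-1.9464]
Step 3: x=[7.6072] v=[-2.5801]
Step 4: x=[6.8924] v=[-2.8591]
Step 5: x=[6.2062] v=[-2.7449]
Step 6: x=[5.6429] v=[-2.2533]
Step 7: x=[5.2799] v=[-1.4519]
Step 8: x=[5.1672] v=[-0.4509]
Step 9: x=[5.3203] v=[0.6122]
First v>=0 after going negative at step 9, time=2.2500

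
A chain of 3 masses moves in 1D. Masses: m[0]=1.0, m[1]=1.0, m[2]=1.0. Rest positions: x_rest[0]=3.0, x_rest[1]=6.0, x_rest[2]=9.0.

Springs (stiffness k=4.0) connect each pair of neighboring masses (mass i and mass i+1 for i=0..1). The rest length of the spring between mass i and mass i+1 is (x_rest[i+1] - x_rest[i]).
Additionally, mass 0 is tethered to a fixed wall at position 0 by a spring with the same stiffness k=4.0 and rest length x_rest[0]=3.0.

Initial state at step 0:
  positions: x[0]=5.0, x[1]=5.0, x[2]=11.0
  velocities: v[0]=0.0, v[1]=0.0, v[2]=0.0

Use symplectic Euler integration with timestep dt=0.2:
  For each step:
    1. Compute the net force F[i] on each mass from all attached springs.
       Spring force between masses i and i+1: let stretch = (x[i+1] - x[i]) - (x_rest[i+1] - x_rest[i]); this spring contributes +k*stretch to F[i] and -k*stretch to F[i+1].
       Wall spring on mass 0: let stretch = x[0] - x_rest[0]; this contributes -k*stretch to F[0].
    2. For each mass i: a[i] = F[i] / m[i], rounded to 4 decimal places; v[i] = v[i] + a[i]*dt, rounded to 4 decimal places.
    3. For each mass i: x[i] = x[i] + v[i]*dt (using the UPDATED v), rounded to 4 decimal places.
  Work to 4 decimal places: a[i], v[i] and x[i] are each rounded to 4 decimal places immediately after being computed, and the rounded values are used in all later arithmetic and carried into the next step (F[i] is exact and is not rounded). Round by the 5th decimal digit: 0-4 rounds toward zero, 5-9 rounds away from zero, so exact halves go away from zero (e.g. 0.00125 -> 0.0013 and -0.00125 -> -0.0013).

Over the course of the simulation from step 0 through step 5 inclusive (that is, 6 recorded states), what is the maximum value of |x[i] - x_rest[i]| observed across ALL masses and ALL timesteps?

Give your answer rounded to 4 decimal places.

Step 0: x=[5.0000 5.0000 11.0000] v=[0.0000 0.0000 0.0000]
Step 1: x=[4.2000 5.9600 10.5200] v=[-4.0000 4.8000 -2.4000]
Step 2: x=[3.0096 7.3680 9.7904] v=[-5.9520 7.0400 -3.6480]
Step 3: x=[2.0350 8.4662 9.1532] v=[-4.8730 5.4912 -3.1859]
Step 4: x=[1.7638 8.6454 8.8861] v=[-1.3560 0.8958 -1.3355]
Step 5: x=[2.3114 7.7620 9.0605] v=[2.7382 -4.4169 0.8719]
Max displacement = 2.6454

Answer: 2.6454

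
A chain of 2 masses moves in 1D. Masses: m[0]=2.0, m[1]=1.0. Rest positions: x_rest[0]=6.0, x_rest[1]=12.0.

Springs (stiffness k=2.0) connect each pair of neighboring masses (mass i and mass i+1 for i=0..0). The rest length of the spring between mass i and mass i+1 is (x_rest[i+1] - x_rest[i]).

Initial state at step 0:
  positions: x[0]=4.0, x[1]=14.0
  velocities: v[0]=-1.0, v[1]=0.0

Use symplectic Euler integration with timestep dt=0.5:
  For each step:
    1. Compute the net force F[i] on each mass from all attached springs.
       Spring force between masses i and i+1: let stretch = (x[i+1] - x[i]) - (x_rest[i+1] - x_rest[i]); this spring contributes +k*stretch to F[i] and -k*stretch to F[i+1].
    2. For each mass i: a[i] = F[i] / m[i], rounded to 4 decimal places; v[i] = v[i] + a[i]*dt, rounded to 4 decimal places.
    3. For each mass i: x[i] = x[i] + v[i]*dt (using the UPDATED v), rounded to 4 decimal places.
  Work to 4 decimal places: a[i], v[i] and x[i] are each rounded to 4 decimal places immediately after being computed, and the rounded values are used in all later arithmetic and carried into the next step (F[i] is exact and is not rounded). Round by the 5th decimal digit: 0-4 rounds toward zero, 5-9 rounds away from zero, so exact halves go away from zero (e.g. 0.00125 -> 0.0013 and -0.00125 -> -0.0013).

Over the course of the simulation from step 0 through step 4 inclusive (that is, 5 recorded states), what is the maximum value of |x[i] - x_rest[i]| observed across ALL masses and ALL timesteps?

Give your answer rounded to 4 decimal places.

Step 0: x=[4.0000 14.0000] v=[-1.0000 0.0000]
Step 1: x=[4.5000 12.0000] v=[1.0000 -4.0000]
Step 2: x=[5.3750 9.2500] v=[1.7500 -5.5000]
Step 3: x=[5.7188 7.5625] v=[0.6875 -3.3750]
Step 4: x=[5.0235 7.9532] v=[-1.3907 0.7813]
Max displacement = 4.4375

Answer: 4.4375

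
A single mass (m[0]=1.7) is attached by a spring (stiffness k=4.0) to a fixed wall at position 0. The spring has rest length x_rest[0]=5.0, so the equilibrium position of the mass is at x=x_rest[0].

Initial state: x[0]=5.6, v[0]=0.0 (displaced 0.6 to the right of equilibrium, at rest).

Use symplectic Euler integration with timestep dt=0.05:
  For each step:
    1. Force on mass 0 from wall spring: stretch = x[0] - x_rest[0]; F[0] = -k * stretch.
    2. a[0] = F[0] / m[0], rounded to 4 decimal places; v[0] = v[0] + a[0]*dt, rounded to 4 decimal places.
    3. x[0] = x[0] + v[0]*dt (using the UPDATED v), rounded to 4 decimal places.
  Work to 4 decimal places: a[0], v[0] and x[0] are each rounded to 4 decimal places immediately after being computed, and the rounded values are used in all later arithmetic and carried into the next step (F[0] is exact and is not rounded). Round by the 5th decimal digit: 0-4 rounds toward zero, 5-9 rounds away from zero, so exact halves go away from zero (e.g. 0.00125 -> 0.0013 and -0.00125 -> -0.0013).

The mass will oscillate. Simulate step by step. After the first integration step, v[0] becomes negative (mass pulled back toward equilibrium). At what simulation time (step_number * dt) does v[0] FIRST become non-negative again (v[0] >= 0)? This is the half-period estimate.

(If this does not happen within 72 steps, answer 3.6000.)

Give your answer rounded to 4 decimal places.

Answer: 2.0500

Derivation:
Step 0: x=[5.6000] v=[0.0000]
Step 1: x=[5.5965] v=[-0.0706]
Step 2: x=[5.5895] v=[-0.1408]
Step 3: x=[5.5790] v=[-0.2102]
Step 4: x=[5.5651] v=[-0.2783]
Step 5: x=[5.5479] v=[-0.3448]
Step 6: x=[5.5274] v=[-0.4093]
Step 7: x=[5.5038] v=[-0.4713]
Step 8: x=[5.4773] v=[-0.5306]
Step 9: x=[5.4480] v=[-0.5868]
Step 10: x=[5.4160] v=[-0.6395]
Step 11: x=[5.3816] v=[-0.6884]
Step 12: x=[5.3449] v=[-0.7333]
Step 13: x=[5.3062] v=[-0.7739]
Step 14: x=[5.2657] v=[-0.8099]
Step 15: x=[5.2236] v=[-0.8412]
Step 16: x=[5.1802] v=[-0.8675]
Step 17: x=[5.1358] v=[-0.8887]
Step 18: x=[5.0906] v=[-0.9047]
Step 19: x=[5.0448] v=[-0.9154]
Step 20: x=[4.9988] v=[-0.9207]
Step 21: x=[4.9528] v=[-0.9206]
Step 22: x=[4.9071] v=[-0.9150]
Step 23: x=[4.8619] v=[-0.9041]
Step 24: x=[4.8175] v=[-0.8879]
Step 25: x=[4.7742] v=[-0.8664]
Step 26: x=[4.7322] v=[-0.8398]
Step 27: x=[4.6918] v=[-0.8083]
Step 28: x=[4.6532] v=[-0.7720]
Step 29: x=[4.6166] v=[-0.7312]
Step 30: x=[4.5823] v=[-0.6861]
Step 31: x=[4.5505] v=[-0.6370]
Step 32: x=[4.5213] v=[-0.5841]
Step 33: x=[4.4949] v=[-0.5278]
Step 34: x=[4.4715] v=[-0.4684]
Step 35: x=[4.4512] v=[-0.4062]
Step 36: x=[4.4341] v=[-0.3416]
Step 37: x=[4.4204] v=[-0.2750]
Step 38: x=[4.4101] v=[-0.2068]
Step 39: x=[4.4032] v=[-0.1374]
Step 40: x=[4.3998] v=[-0.0672]
Step 41: x=[4.4000] v=[0.0034]
First v>=0 after going negative at step 41, time=2.0500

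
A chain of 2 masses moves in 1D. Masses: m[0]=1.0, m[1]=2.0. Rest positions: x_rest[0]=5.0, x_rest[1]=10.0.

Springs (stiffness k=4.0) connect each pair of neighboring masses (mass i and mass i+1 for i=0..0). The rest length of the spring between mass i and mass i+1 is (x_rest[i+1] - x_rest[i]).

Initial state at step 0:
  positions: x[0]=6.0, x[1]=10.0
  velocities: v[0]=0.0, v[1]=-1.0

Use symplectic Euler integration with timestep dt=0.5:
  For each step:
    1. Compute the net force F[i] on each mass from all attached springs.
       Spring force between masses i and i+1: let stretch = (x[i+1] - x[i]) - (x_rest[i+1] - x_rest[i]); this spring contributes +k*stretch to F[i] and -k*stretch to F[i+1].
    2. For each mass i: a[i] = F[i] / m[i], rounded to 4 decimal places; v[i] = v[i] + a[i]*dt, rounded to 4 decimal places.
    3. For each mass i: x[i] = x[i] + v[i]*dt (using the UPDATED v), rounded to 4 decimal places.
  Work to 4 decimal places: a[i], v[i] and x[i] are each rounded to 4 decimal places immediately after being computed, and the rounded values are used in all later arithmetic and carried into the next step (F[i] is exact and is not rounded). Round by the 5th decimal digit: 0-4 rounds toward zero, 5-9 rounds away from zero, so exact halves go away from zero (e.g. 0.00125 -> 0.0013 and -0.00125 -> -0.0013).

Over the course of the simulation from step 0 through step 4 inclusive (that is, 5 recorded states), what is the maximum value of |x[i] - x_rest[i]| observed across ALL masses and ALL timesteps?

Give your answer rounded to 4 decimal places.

Step 0: x=[6.0000 10.0000] v=[0.0000 -1.0000]
Step 1: x=[5.0000 10.0000] v=[-2.0000 0.0000]
Step 2: x=[4.0000 10.0000] v=[-2.0000 0.0000]
Step 3: x=[4.0000 9.5000] v=[0.0000 -1.0000]
Step 4: x=[4.5000 8.7500] v=[1.0000 -1.5000]
Max displacement = 1.2500

Answer: 1.2500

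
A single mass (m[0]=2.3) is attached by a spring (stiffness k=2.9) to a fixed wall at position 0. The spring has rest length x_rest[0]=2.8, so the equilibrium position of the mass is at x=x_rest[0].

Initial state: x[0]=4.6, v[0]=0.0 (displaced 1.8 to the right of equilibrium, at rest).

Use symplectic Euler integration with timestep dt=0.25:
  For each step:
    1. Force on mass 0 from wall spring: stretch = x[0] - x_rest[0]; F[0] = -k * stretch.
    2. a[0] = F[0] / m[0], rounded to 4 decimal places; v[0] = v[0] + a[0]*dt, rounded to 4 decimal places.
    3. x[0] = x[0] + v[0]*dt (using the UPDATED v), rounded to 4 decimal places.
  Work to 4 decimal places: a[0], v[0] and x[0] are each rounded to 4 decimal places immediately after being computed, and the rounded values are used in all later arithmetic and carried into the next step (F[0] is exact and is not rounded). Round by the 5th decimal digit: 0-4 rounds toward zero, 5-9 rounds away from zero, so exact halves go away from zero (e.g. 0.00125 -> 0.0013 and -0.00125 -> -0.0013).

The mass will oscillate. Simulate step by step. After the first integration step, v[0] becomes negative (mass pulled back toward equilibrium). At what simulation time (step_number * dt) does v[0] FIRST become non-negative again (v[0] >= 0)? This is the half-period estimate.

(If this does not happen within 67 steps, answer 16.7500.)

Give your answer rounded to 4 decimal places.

Answer: 3.0000

Derivation:
Step 0: x=[4.6000] v=[0.0000]
Step 1: x=[4.4582] v=[-0.5674]
Step 2: x=[4.1857] v=[-1.0901]
Step 3: x=[3.8040] v=[-1.5269]
Step 4: x=[3.3432] v=[-1.8434]
Step 5: x=[2.8396] v=[-2.0146]
Step 6: x=[2.3328] v=[-2.0271]
Step 7: x=[1.8629] v=[-1.8798]
Step 8: x=[1.4668] v=[-1.5844]
Step 9: x=[1.1758] v=[-1.1642]
Step 10: x=[1.0128] v=[-0.6522]
Step 11: x=[0.9906] v=[-0.0889]
Step 12: x=[1.1110] v=[0.4815]
First v>=0 after going negative at step 12, time=3.0000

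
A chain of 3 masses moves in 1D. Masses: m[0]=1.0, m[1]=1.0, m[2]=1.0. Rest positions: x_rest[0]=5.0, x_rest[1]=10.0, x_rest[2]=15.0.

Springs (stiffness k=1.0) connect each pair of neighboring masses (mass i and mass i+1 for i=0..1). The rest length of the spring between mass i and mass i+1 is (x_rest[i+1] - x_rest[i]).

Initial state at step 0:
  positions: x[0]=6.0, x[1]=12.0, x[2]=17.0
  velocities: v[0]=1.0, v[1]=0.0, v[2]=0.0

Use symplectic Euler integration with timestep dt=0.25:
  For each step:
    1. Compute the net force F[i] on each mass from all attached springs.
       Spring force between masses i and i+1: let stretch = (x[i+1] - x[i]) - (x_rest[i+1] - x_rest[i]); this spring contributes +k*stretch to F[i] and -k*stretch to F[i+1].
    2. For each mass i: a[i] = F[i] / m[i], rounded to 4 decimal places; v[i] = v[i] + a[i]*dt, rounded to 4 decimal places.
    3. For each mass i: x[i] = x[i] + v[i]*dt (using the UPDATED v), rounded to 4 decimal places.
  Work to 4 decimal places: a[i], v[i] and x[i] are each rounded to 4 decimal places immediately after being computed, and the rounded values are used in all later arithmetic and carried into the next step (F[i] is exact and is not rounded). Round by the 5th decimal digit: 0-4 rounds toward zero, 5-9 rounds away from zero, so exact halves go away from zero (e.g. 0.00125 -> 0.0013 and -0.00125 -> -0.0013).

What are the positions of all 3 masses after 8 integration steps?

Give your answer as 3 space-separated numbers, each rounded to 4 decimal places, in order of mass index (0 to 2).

Answer: 8.1684 12.1133 16.7186

Derivation:
Step 0: x=[6.0000 12.0000 17.0000] v=[1.0000 0.0000 0.0000]
Step 1: x=[6.3125 11.9375 17.0000] v=[1.2500 -0.2500 0.0000]
Step 2: x=[6.6641 11.8399 16.9961] v=[1.4063 -0.3906 -0.0156]
Step 3: x=[7.0267 11.7410 16.9824] v=[1.4503 -0.3955 -0.0547]
Step 4: x=[7.3714 11.6751 16.9536] v=[1.3789 -0.2637 -0.1151]
Step 5: x=[7.6726 11.6701 16.9074] v=[1.2048 -0.0200 -0.1847]
Step 6: x=[7.9112 11.7426 16.8464] v=[0.9542 0.2900 -0.2440]
Step 7: x=[8.0767 11.8946 16.7789] v=[0.6621 0.6081 -0.2700]
Step 8: x=[8.1684 12.1133 16.7186] v=[0.3666 0.8747 -0.2411]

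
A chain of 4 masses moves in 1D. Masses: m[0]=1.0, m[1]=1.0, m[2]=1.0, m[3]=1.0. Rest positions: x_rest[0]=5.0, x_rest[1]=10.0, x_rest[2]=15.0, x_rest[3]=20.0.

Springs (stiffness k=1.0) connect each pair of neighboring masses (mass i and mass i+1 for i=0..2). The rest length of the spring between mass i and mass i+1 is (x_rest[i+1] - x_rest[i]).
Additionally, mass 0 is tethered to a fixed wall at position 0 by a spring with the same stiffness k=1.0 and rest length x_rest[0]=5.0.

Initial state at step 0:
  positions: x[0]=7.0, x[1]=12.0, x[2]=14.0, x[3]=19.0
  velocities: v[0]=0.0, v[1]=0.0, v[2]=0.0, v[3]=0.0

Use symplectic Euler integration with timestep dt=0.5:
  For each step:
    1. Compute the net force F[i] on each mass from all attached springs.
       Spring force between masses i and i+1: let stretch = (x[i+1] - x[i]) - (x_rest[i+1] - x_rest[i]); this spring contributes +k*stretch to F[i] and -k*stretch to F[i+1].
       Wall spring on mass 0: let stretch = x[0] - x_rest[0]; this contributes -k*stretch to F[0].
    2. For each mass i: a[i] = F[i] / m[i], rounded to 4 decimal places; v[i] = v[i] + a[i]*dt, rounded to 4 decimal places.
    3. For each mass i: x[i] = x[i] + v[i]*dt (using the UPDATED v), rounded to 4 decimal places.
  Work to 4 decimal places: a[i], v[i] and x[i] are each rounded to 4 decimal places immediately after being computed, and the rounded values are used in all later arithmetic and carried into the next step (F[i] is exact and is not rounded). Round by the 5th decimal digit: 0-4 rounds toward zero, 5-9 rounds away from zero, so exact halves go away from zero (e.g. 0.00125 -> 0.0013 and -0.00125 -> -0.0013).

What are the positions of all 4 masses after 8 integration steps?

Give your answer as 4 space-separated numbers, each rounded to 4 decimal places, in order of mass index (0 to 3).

Step 0: x=[7.0000 12.0000 14.0000 19.0000] v=[0.0000 0.0000 0.0000 0.0000]
Step 1: x=[6.5000 11.2500 14.7500 19.0000] v=[-1.0000 -1.5000 1.5000 0.0000]
Step 2: x=[5.5625 10.1875 15.6875 19.1875] v=[-1.8750 -2.1250 1.8750 0.3750]
Step 3: x=[4.3906 9.3438 16.1250 19.7500] v=[-2.3438 -1.6875 0.8750 1.1250]
Step 4: x=[3.3594 8.9571 15.7735 20.6563] v=[-2.0625 -0.7735 -0.7031 1.8125]
Step 5: x=[2.8877 8.8750 14.9386 21.5919] v=[-0.9434 -0.1642 -1.6699 1.8711]
Step 6: x=[3.1909 8.8120 14.2511 22.1142] v=[0.6064 -0.1261 -1.3751 1.0445]
Step 7: x=[4.1017 8.7035 14.1696 21.9207] v=[1.8215 -0.2171 -0.1631 -0.3871]
Step 8: x=[5.1375 8.8111 14.6593 21.0394] v=[2.0716 0.2151 0.9794 -1.7627]

Answer: 5.1375 8.8111 14.6593 21.0394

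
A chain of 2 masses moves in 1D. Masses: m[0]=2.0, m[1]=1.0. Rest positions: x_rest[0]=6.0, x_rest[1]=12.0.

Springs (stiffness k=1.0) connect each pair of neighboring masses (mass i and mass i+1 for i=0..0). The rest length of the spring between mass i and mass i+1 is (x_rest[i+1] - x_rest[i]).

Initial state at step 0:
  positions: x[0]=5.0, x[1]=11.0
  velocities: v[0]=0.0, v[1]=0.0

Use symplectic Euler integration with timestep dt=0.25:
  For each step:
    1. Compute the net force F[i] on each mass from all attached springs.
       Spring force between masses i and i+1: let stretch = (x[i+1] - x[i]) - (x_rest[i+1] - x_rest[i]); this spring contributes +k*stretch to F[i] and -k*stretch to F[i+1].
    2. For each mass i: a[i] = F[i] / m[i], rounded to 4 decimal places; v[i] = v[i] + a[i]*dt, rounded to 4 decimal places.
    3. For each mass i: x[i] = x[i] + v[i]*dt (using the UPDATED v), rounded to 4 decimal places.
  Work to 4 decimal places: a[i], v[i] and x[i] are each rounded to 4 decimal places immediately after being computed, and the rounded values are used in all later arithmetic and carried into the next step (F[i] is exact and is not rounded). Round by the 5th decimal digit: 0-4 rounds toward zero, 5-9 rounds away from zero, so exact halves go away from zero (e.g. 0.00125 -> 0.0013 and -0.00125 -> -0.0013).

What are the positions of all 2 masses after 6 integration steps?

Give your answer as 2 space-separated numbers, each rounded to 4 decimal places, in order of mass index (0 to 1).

Answer: 5.0000 11.0000

Derivation:
Step 0: x=[5.0000 11.0000] v=[0.0000 0.0000]
Step 1: x=[5.0000 11.0000] v=[0.0000 0.0000]
Step 2: x=[5.0000 11.0000] v=[0.0000 0.0000]
Step 3: x=[5.0000 11.0000] v=[0.0000 0.0000]
Step 4: x=[5.0000 11.0000] v=[0.0000 0.0000]
Step 5: x=[5.0000 11.0000] v=[0.0000 0.0000]
Step 6: x=[5.0000 11.0000] v=[0.0000 0.0000]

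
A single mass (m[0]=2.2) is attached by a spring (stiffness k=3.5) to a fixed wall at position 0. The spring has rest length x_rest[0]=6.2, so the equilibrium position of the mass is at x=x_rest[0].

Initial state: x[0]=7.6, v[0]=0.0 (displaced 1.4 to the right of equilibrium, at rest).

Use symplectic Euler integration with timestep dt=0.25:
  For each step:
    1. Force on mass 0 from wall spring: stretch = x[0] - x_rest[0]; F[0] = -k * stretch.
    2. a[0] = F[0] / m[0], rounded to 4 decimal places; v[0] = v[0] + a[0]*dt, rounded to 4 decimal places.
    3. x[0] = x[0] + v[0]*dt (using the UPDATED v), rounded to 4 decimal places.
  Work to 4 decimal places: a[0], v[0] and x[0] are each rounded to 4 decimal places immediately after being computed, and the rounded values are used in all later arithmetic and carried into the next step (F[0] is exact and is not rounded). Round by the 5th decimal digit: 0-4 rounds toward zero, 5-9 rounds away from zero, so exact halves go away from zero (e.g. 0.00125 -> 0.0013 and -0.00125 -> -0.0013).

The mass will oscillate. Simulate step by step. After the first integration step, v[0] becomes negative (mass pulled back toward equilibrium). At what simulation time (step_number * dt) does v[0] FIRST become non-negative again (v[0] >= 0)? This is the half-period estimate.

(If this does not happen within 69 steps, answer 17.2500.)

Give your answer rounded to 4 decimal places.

Step 0: x=[7.6000] v=[0.0000]
Step 1: x=[7.4608] v=[-0.5568]
Step 2: x=[7.1962] v=[-1.0583]
Step 3: x=[6.8326] v=[-1.4545]
Step 4: x=[6.4061] v=[-1.7061]
Step 5: x=[5.9591] v=[-1.7881]
Step 6: x=[5.5360] v=[-1.6923]
Step 7: x=[5.1790] v=[-1.4282]
Step 8: x=[4.9235] v=[-1.0221]
Step 9: x=[4.7949] v=[-0.5144]
Step 10: x=[4.8060] v=[0.0445]
First v>=0 after going negative at step 10, time=2.5000

Answer: 2.5000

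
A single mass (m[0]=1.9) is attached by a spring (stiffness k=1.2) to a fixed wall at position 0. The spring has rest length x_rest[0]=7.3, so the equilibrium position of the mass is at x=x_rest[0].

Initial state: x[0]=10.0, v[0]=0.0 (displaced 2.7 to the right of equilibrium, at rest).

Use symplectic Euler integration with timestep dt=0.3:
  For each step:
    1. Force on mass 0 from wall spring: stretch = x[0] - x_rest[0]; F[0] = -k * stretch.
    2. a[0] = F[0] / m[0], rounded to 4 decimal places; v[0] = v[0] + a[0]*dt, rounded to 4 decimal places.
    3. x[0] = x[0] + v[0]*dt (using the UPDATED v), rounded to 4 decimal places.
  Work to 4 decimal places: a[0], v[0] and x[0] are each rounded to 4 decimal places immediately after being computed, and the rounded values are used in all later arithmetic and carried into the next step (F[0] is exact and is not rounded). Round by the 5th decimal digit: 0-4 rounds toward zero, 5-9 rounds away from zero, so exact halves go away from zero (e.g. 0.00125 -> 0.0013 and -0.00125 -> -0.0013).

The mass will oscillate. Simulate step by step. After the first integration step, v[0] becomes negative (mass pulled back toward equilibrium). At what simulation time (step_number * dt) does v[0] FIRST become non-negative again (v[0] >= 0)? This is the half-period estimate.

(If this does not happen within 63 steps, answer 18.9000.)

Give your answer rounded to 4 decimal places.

Answer: 4.2000

Derivation:
Step 0: x=[10.0000] v=[0.0000]
Step 1: x=[9.8465] v=[-0.5116]
Step 2: x=[9.5483] v=[-0.9941]
Step 3: x=[9.1223] v=[-1.4201]
Step 4: x=[8.5927] v=[-1.7654]
Step 5: x=[7.9896] v=[-2.0103]
Step 6: x=[7.3473] v=[-2.1410]
Step 7: x=[6.7023] v=[-2.1500]
Step 8: x=[6.0913] v=[-2.0368]
Step 9: x=[5.5490] v=[-1.8078]
Step 10: x=[5.1062] v=[-1.4760]
Step 11: x=[4.7881] v=[-1.0603]
Step 12: x=[4.6128] v=[-0.5844]
Step 13: x=[4.5902] v=[-0.0752]
Step 14: x=[4.7217] v=[0.4383]
First v>=0 after going negative at step 14, time=4.2000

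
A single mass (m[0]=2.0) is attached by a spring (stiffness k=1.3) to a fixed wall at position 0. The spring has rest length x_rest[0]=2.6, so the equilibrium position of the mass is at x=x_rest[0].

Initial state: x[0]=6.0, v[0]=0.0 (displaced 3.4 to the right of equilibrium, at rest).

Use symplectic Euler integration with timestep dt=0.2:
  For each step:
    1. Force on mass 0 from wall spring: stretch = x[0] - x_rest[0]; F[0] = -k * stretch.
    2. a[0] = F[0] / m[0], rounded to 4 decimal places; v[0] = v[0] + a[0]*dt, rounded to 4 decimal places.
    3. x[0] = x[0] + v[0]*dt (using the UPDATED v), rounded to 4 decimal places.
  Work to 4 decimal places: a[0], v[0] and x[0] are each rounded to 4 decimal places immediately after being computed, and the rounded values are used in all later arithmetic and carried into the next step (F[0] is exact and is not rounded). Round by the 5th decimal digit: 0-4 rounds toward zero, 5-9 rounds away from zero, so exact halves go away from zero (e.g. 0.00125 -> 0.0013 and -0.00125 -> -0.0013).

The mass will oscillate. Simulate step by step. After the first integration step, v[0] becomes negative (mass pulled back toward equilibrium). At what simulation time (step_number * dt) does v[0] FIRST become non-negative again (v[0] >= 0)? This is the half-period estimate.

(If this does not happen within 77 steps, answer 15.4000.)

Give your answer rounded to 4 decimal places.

Step 0: x=[6.0000] v=[0.0000]
Step 1: x=[5.9116] v=[-0.4420]
Step 2: x=[5.7371] v=[-0.8725]
Step 3: x=[5.4810] v=[-1.2803]
Step 4: x=[5.1500] v=[-1.6548]
Step 5: x=[4.7527] v=[-1.9863]
Step 6: x=[4.2995] v=[-2.2662]
Step 7: x=[3.8021] v=[-2.4871]
Step 8: x=[3.2734] v=[-2.6434]
Step 9: x=[2.7272] v=[-2.7309]
Step 10: x=[2.1777] v=[-2.7474]
Step 11: x=[1.6392] v=[-2.6925]
Step 12: x=[1.1257] v=[-2.5676]
Step 13: x=[0.6505] v=[-2.3759]
Step 14: x=[0.2260] v=[-2.1225]
Step 15: x=[-0.1368] v=[-1.8139]
Step 16: x=[-0.4284] v=[-1.4581]
Step 17: x=[-0.6413] v=[-1.0644]
Step 18: x=[-0.7699] v=[-0.6430]
Step 19: x=[-0.8109] v=[-0.2049]
Step 20: x=[-0.7632] v=[0.2385]
First v>=0 after going negative at step 20, time=4.0000

Answer: 4.0000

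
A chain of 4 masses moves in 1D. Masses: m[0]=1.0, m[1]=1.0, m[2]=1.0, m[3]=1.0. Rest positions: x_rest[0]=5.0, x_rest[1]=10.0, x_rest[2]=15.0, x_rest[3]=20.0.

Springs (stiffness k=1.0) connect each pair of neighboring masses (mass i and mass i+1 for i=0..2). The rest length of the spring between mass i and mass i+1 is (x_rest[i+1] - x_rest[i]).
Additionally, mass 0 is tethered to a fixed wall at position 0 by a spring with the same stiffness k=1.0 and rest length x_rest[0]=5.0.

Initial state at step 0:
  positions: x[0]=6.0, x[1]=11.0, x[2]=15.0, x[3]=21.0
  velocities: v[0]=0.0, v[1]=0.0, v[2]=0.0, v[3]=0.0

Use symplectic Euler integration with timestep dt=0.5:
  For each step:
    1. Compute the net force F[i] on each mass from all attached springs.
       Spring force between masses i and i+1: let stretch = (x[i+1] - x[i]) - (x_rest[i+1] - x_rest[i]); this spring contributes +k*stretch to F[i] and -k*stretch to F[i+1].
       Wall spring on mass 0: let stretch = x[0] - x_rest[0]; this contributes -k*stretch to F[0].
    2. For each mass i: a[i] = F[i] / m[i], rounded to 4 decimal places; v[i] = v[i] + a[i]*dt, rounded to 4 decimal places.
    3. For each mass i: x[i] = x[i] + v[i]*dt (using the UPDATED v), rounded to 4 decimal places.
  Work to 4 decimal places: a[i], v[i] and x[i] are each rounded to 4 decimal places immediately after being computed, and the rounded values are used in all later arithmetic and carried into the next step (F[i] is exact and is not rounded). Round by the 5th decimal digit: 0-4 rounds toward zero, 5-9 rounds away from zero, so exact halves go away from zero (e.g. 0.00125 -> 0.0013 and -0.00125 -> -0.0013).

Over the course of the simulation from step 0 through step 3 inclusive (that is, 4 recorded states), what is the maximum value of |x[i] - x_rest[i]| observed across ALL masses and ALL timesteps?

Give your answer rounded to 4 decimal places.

Answer: 1.4063

Derivation:
Step 0: x=[6.0000 11.0000 15.0000 21.0000] v=[0.0000 0.0000 0.0000 0.0000]
Step 1: x=[5.7500 10.7500 15.5000 20.7500] v=[-0.5000 -0.5000 1.0000 -0.5000]
Step 2: x=[5.3125 10.4375 16.1250 20.4375] v=[-0.8750 -0.6250 1.2500 -0.6250]
Step 3: x=[4.8281 10.2656 16.4063 20.2969] v=[-0.9688 -0.3438 0.5625 -0.2813]
Max displacement = 1.4063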